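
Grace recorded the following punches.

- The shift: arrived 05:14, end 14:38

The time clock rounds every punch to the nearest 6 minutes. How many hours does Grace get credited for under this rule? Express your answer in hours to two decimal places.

The shift: in 05:14→05:12, out 14:38→14:36; 9 h 24 min

9.40 hours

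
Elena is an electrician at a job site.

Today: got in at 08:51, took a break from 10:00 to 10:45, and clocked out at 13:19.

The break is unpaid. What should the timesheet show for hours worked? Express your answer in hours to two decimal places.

Today: 08:51–13:19 = 4 h 28 min; less 45 min break → 3 h 43 min

3.72 hours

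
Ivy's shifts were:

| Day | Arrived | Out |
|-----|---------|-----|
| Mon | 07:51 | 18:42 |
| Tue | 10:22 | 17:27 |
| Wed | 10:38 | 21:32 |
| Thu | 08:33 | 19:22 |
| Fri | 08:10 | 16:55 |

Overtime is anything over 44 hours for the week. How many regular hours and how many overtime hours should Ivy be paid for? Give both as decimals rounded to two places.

Mon: 07:51–18:42 = 10 h 51 min
Tue: 10:22–17:27 = 7 h 5 min
Wed: 10:38–21:32 = 10 h 54 min
Thu: 08:33–19:22 = 10 h 49 min
Fri: 08:10–16:55 = 8 h 45 min
Total worked: 48 h 24 min = 48.40 h.
Threshold 44 h → overtime 4 h 24 min, regular 44 h 0 min.

Regular 44.00 hours, overtime 4.40 hours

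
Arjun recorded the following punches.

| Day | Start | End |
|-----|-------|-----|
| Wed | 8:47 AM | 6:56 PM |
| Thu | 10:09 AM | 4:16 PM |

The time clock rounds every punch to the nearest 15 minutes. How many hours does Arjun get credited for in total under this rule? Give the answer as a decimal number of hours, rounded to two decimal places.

16.25 hours

Wed: in 8:47 AM→8:45 AM, out 6:56 PM→7:00 PM; 10 h 15 min
Thu: in 10:09 AM→10:15 AM, out 4:16 PM→4:15 PM; 6 h 0 min
Total credited: 16 h 15 min.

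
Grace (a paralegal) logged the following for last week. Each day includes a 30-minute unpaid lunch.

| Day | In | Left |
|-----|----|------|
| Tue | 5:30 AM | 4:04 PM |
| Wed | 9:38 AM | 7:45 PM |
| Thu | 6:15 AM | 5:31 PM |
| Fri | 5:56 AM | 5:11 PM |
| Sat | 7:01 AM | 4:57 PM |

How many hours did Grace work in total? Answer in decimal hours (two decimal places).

Tue: 5:30 AM–4:04 PM = 10 h 34 min; less 30 min break → 10 h 4 min
Wed: 9:38 AM–7:45 PM = 10 h 7 min; less 30 min break → 9 h 37 min
Thu: 6:15 AM–5:31 PM = 11 h 16 min; less 30 min break → 10 h 46 min
Fri: 5:56 AM–5:11 PM = 11 h 15 min; less 30 min break → 10 h 45 min
Sat: 7:01 AM–4:57 PM = 9 h 56 min; less 30 min break → 9 h 26 min
Total: 10 h 4 min + 9 h 37 min + 10 h 46 min + 10 h 45 min + 9 h 26 min = 50 h 38 min.

50.63 hours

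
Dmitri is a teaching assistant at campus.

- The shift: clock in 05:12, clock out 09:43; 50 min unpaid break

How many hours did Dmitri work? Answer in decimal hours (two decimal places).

3.68 hours

The shift: 05:12–09:43 = 4 h 31 min; less 50 min break → 3 h 41 min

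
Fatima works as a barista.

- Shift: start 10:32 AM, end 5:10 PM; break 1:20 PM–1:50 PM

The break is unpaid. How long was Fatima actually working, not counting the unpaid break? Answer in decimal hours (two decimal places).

6.13 hours

Shift: 10:32 AM–5:10 PM = 6 h 38 min; less 30 min break → 6 h 8 min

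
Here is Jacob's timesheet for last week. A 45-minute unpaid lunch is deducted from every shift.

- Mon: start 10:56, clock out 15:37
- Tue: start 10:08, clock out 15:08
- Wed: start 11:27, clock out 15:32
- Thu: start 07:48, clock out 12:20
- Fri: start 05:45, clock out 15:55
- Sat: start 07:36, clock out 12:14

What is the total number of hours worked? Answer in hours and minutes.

28 h 36 min

Mon: 10:56–15:37 = 4 h 41 min; less 45 min break → 3 h 56 min
Tue: 10:08–15:08 = 5 h 0 min; less 45 min break → 4 h 15 min
Wed: 11:27–15:32 = 4 h 5 min; less 45 min break → 3 h 20 min
Thu: 07:48–12:20 = 4 h 32 min; less 45 min break → 3 h 47 min
Fri: 05:45–15:55 = 10 h 10 min; less 45 min break → 9 h 25 min
Sat: 07:36–12:14 = 4 h 38 min; less 45 min break → 3 h 53 min
Total: 3 h 56 min + 4 h 15 min + 3 h 20 min + 3 h 47 min + 9 h 25 min + 3 h 53 min = 28 h 36 min.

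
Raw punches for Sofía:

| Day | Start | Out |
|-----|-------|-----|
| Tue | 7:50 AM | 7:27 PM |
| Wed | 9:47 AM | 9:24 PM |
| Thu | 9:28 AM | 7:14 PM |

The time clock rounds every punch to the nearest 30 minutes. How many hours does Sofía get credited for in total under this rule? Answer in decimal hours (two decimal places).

32.50 hours

Tue: in 7:50 AM→8:00 AM, out 7:27 PM→7:30 PM; 11 h 30 min
Wed: in 9:47 AM→10:00 AM, out 9:24 PM→9:30 PM; 11 h 30 min
Thu: in 9:28 AM→9:30 AM, out 7:14 PM→7:00 PM; 9 h 30 min
Total credited: 32 h 30 min.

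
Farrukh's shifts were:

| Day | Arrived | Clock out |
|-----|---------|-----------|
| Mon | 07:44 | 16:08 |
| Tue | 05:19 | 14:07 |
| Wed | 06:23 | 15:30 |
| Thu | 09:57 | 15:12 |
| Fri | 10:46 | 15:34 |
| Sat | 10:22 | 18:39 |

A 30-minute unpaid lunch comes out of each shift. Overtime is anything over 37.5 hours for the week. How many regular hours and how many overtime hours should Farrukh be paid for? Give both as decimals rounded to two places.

Regular 37.50 hours, overtime 4.15 hours

Mon: 07:44–16:08 = 8 h 24 min; less 30 min break → 7 h 54 min
Tue: 05:19–14:07 = 8 h 48 min; less 30 min break → 8 h 18 min
Wed: 06:23–15:30 = 9 h 7 min; less 30 min break → 8 h 37 min
Thu: 09:57–15:12 = 5 h 15 min; less 30 min break → 4 h 45 min
Fri: 10:46–15:34 = 4 h 48 min; less 30 min break → 4 h 18 min
Sat: 10:22–18:39 = 8 h 17 min; less 30 min break → 7 h 47 min
Total worked: 41 h 39 min = 41.65 h.
Threshold 37.5 h → overtime 4 h 9 min, regular 37 h 30 min.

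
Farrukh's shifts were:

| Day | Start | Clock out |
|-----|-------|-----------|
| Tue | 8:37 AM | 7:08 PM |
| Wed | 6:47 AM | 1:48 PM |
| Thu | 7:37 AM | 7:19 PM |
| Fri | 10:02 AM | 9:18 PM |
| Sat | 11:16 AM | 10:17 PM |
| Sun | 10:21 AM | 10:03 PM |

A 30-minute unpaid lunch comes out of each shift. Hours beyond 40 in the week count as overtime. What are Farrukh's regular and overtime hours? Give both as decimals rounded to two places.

Tue: 8:37 AM–7:08 PM = 10 h 31 min; less 30 min break → 10 h 1 min
Wed: 6:47 AM–1:48 PM = 7 h 1 min; less 30 min break → 6 h 31 min
Thu: 7:37 AM–7:19 PM = 11 h 42 min; less 30 min break → 11 h 12 min
Fri: 10:02 AM–9:18 PM = 11 h 16 min; less 30 min break → 10 h 46 min
Sat: 11:16 AM–10:17 PM = 11 h 1 min; less 30 min break → 10 h 31 min
Sun: 10:21 AM–10:03 PM = 11 h 42 min; less 30 min break → 11 h 12 min
Total worked: 60 h 13 min = 60.22 h.
Threshold 40 h → overtime 20 h 13 min, regular 40 h 0 min.

Regular 40.00 hours, overtime 20.22 hours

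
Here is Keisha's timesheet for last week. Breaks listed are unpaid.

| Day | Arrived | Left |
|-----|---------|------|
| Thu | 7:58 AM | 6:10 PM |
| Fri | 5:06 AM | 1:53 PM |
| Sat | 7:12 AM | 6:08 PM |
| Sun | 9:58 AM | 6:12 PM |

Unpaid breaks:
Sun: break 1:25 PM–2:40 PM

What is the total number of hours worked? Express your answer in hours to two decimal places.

36.90 hours

Thu: 7:58 AM–6:10 PM = 10 h 12 min
Fri: 5:06 AM–1:53 PM = 8 h 47 min
Sat: 7:12 AM–6:08 PM = 10 h 56 min
Sun: 9:58 AM–6:12 PM = 8 h 14 min; less 75 min break → 6 h 59 min
Total: 10 h 12 min + 8 h 47 min + 10 h 56 min + 6 h 59 min = 36 h 54 min.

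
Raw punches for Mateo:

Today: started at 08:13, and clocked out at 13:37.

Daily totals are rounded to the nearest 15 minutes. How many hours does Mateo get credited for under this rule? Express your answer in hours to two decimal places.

Today: 08:13–13:37 = 5 h 24 min → rounds to 5 h 30 min

5.50 hours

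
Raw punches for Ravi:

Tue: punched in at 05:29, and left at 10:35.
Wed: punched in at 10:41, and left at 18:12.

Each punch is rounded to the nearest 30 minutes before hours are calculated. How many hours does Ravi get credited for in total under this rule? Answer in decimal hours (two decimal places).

12.50 hours

Tue: in 05:29→05:30, out 10:35→10:30; 5 h 0 min
Wed: in 10:41→10:30, out 18:12→18:00; 7 h 30 min
Total credited: 12 h 30 min.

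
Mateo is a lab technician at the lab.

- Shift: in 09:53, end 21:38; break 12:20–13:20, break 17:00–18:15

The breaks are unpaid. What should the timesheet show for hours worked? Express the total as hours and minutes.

9 h 30 min

Shift: 09:53–21:38 = 11 h 45 min; less 135 min break → 9 h 30 min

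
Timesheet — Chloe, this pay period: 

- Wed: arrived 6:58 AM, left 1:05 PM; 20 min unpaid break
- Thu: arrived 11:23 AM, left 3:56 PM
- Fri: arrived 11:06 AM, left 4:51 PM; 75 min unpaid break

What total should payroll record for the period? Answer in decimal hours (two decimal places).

14.83 hours

Wed: 6:58 AM–1:05 PM = 6 h 7 min; less 20 min break → 5 h 47 min
Thu: 11:23 AM–3:56 PM = 4 h 33 min
Fri: 11:06 AM–4:51 PM = 5 h 45 min; less 75 min break → 4 h 30 min
Total: 5 h 47 min + 4 h 33 min + 4 h 30 min = 14 h 50 min.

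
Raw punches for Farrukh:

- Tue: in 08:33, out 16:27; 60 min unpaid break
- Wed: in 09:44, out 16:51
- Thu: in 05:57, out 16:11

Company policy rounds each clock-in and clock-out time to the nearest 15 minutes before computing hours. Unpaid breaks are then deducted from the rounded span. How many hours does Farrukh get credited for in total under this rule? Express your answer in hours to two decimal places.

Tue: in 08:33→08:30, out 16:27→16:30; 8 h 0 min − 60 min = 7 h 0 min
Wed: in 09:44→09:45, out 16:51→16:45; 7 h 0 min
Thu: in 05:57→06:00, out 16:11→16:15; 10 h 15 min
Total credited: 24 h 15 min.

24.25 hours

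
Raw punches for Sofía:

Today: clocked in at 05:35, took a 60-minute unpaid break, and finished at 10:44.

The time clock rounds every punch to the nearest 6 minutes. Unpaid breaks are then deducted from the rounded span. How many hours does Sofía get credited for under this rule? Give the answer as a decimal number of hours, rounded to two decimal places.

4.10 hours

Today: in 05:35→05:36, out 10:44→10:42; 5 h 6 min − 60 min = 4 h 6 min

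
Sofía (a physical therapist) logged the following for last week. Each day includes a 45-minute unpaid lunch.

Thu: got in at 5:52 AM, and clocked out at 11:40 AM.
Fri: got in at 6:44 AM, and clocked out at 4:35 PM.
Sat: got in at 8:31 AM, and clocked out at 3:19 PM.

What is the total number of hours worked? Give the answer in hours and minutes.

Thu: 5:52 AM–11:40 AM = 5 h 48 min; less 45 min break → 5 h 3 min
Fri: 6:44 AM–4:35 PM = 9 h 51 min; less 45 min break → 9 h 6 min
Sat: 8:31 AM–3:19 PM = 6 h 48 min; less 45 min break → 6 h 3 min
Total: 5 h 3 min + 9 h 6 min + 6 h 3 min = 20 h 12 min.

20 h 12 min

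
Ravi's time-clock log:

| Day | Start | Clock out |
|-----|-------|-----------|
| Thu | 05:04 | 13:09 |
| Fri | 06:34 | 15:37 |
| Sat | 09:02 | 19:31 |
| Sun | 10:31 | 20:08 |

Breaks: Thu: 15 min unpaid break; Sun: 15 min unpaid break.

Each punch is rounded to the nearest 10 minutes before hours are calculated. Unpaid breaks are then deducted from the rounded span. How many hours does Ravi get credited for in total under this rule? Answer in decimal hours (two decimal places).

Thu: in 05:04→05:00, out 13:09→13:10; 8 h 10 min − 15 min = 7 h 55 min
Fri: in 06:34→06:30, out 15:37→15:40; 9 h 10 min
Sat: in 09:02→09:00, out 19:31→19:30; 10 h 30 min
Sun: in 10:31→10:30, out 20:08→20:10; 9 h 40 min − 15 min = 9 h 25 min
Total credited: 37 h 0 min.

37.00 hours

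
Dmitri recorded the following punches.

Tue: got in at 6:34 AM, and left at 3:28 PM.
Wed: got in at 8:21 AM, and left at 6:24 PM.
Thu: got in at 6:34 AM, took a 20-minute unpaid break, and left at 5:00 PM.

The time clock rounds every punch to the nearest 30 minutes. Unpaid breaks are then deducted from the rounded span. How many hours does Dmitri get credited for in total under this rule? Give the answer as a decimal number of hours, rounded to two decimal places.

Tue: in 6:34 AM→6:30 AM, out 3:28 PM→3:30 PM; 9 h 0 min
Wed: in 8:21 AM→8:30 AM, out 6:24 PM→6:30 PM; 10 h 0 min
Thu: in 6:34 AM→6:30 AM, out 5:00 PM→5:00 PM; 10 h 30 min − 20 min = 10 h 10 min
Total credited: 29 h 10 min.

29.17 hours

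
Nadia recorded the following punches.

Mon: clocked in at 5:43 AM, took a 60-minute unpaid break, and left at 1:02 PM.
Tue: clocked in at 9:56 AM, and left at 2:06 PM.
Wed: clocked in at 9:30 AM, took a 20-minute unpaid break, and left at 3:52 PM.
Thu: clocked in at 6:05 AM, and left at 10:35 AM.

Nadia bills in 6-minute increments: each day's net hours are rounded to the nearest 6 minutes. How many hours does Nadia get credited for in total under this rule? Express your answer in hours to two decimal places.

Mon: 5:43 AM–1:02 PM = 7 h 19 min − 60 min = 6 h 19 min → rounds to 6 h 18 min
Tue: 9:56 AM–2:06 PM = 4 h 10 min → rounds to 4 h 12 min
Wed: 9:30 AM–3:52 PM = 6 h 22 min − 20 min = 6 h 2 min → rounds to 6 h 0 min
Thu: 6:05 AM–10:35 AM = 4 h 30 min → rounds to 4 h 30 min
Total credited: 21 h 0 min.

21.00 hours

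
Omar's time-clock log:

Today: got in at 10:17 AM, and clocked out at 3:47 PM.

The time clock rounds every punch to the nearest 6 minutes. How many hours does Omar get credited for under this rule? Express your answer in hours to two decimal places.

5.50 hours

Today: in 10:17 AM→10:18 AM, out 3:47 PM→3:48 PM; 5 h 30 min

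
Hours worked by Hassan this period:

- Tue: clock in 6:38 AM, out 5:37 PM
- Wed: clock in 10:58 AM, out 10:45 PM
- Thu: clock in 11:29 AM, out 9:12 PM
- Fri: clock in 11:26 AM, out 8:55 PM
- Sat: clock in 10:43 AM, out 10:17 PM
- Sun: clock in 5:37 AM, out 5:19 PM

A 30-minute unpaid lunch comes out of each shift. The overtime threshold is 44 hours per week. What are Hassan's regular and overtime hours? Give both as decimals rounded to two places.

Regular 44.00 hours, overtime 18.23 hours

Tue: 6:38 AM–5:37 PM = 10 h 59 min; less 30 min break → 10 h 29 min
Wed: 10:58 AM–10:45 PM = 11 h 47 min; less 30 min break → 11 h 17 min
Thu: 11:29 AM–9:12 PM = 9 h 43 min; less 30 min break → 9 h 13 min
Fri: 11:26 AM–8:55 PM = 9 h 29 min; less 30 min break → 8 h 59 min
Sat: 10:43 AM–10:17 PM = 11 h 34 min; less 30 min break → 11 h 4 min
Sun: 5:37 AM–5:19 PM = 11 h 42 min; less 30 min break → 11 h 12 min
Total worked: 62 h 14 min = 62.23 h.
Threshold 44 h → overtime 18 h 14 min, regular 44 h 0 min.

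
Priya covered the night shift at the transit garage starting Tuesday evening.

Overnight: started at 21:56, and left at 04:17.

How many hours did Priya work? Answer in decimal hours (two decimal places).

6.35 hours

Overnight: 21:56 → midnight = 2 h 4 min; midnight → 04:17 = 4 h 17 min; span 6 h 21 min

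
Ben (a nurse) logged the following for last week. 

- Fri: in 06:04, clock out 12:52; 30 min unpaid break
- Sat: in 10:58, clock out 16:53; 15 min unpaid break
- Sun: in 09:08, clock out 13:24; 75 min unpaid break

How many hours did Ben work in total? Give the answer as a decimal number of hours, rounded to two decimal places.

Fri: 06:04–12:52 = 6 h 48 min; less 30 min break → 6 h 18 min
Sat: 10:58–16:53 = 5 h 55 min; less 15 min break → 5 h 40 min
Sun: 09:08–13:24 = 4 h 16 min; less 75 min break → 3 h 1 min
Total: 6 h 18 min + 5 h 40 min + 3 h 1 min = 14 h 59 min.

14.98 hours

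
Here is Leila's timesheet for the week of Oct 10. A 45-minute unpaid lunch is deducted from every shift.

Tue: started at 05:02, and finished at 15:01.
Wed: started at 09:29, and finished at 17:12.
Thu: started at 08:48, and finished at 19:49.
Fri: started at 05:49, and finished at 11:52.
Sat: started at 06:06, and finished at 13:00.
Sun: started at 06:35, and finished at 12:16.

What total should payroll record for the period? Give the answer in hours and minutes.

Tue: 05:02–15:01 = 9 h 59 min; less 45 min break → 9 h 14 min
Wed: 09:29–17:12 = 7 h 43 min; less 45 min break → 6 h 58 min
Thu: 08:48–19:49 = 11 h 1 min; less 45 min break → 10 h 16 min
Fri: 05:49–11:52 = 6 h 3 min; less 45 min break → 5 h 18 min
Sat: 06:06–13:00 = 6 h 54 min; less 45 min break → 6 h 9 min
Sun: 06:35–12:16 = 5 h 41 min; less 45 min break → 4 h 56 min
Total: 9 h 14 min + 6 h 58 min + 10 h 16 min + 5 h 18 min + 6 h 9 min + 4 h 56 min = 42 h 51 min.

42 h 51 min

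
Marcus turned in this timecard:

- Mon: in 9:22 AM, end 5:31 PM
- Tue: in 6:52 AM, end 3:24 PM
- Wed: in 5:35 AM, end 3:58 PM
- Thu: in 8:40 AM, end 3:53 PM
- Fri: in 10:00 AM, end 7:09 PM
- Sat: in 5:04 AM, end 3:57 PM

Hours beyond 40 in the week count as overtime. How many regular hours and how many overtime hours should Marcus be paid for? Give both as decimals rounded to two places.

Mon: 9:22 AM–5:31 PM = 8 h 9 min
Tue: 6:52 AM–3:24 PM = 8 h 32 min
Wed: 5:35 AM–3:58 PM = 10 h 23 min
Thu: 8:40 AM–3:53 PM = 7 h 13 min
Fri: 10:00 AM–7:09 PM = 9 h 9 min
Sat: 5:04 AM–3:57 PM = 10 h 53 min
Total worked: 54 h 19 min = 54.32 h.
Threshold 40 h → overtime 14 h 19 min, regular 40 h 0 min.

Regular 40.00 hours, overtime 14.32 hours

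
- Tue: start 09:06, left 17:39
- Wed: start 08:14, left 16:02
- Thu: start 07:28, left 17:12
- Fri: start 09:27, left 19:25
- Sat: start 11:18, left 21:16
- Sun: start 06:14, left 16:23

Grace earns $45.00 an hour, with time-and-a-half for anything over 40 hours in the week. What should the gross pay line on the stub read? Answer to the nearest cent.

Tue: 09:06–17:39 = 8 h 33 min
Wed: 08:14–16:02 = 7 h 48 min
Thu: 07:28–17:12 = 9 h 44 min
Fri: 09:27–19:25 = 9 h 58 min
Sat: 11:18–21:16 = 9 h 58 min
Sun: 06:14–16:23 = 10 h 9 min
Total worked: 56 h 10 min = 3370 min.
Regular 40 h 0 min = 2400 min at $45.00/h; overtime 16 h 10 min = 970 min at $67.50/h.
Pay = (2400 × $45.00 + 970 × $67.50) ÷ 60 = $2891.25.

$2891.25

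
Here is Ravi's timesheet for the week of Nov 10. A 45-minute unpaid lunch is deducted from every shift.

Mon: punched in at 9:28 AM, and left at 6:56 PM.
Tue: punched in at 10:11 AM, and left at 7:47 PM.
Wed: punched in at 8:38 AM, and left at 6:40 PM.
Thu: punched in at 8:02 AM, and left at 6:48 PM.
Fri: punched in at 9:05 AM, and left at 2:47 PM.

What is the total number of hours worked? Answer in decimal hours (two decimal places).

Mon: 9:28 AM–6:56 PM = 9 h 28 min; less 45 min break → 8 h 43 min
Tue: 10:11 AM–7:47 PM = 9 h 36 min; less 45 min break → 8 h 51 min
Wed: 8:38 AM–6:40 PM = 10 h 2 min; less 45 min break → 9 h 17 min
Thu: 8:02 AM–6:48 PM = 10 h 46 min; less 45 min break → 10 h 1 min
Fri: 9:05 AM–2:47 PM = 5 h 42 min; less 45 min break → 4 h 57 min
Total: 8 h 43 min + 8 h 51 min + 9 h 17 min + 10 h 1 min + 4 h 57 min = 41 h 49 min.

41.82 hours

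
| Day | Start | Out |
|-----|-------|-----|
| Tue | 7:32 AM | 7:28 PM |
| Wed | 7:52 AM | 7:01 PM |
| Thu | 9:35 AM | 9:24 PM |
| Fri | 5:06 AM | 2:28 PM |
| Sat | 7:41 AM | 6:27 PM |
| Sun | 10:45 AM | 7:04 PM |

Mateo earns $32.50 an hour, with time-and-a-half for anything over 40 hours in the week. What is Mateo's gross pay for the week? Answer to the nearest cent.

Tue: 7:32 AM–7:28 PM = 11 h 56 min
Wed: 7:52 AM–7:01 PM = 11 h 9 min
Thu: 9:35 AM–9:24 PM = 11 h 49 min
Fri: 5:06 AM–2:28 PM = 9 h 22 min
Sat: 7:41 AM–6:27 PM = 10 h 46 min
Sun: 10:45 AM–7:04 PM = 8 h 19 min
Total worked: 63 h 21 min = 3801 min.
Regular 40 h 0 min = 2400 min at $32.50/h; overtime 23 h 21 min = 1401 min at $48.75/h.
Pay = (2400 × $32.50 + 1401 × $48.75) ÷ 60 = $2438.31.

$2438.31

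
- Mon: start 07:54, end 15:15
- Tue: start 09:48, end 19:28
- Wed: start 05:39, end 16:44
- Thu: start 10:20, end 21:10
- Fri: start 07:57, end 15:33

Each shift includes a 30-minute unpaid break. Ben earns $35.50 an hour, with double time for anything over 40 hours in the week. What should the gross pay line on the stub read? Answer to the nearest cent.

$1706.37

Mon: 07:54–15:15 = 7 h 21 min; less 30 min break → 6 h 51 min
Tue: 09:48–19:28 = 9 h 40 min; less 30 min break → 9 h 10 min
Wed: 05:39–16:44 = 11 h 5 min; less 30 min break → 10 h 35 min
Thu: 10:20–21:10 = 10 h 50 min; less 30 min break → 10 h 20 min
Fri: 07:57–15:33 = 7 h 36 min; less 30 min break → 7 h 6 min
Total worked: 44 h 2 min = 2642 min.
Regular 40 h 0 min = 2400 min at $35.50/h; overtime 4 h 2 min = 242 min at $71.00/h.
Pay = (2400 × $35.50 + 242 × $71.00) ÷ 60 = $1706.37.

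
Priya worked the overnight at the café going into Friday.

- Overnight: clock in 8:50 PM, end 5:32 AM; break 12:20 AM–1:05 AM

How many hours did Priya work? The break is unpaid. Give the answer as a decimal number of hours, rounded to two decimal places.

Overnight: 8:50 PM → midnight = 3 h 10 min; midnight → 5:32 AM = 5 h 32 min; span 8 h 42 min; less 45 min break → 7 h 57 min

7.95 hours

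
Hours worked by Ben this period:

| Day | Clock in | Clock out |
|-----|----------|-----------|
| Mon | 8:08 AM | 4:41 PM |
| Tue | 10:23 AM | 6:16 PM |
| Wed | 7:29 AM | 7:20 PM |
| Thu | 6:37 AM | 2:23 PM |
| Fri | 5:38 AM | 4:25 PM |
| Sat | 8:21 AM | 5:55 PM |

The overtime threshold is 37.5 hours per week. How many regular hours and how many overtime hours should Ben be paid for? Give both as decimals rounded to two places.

Regular 37.50 hours, overtime 18.90 hours

Mon: 8:08 AM–4:41 PM = 8 h 33 min
Tue: 10:23 AM–6:16 PM = 7 h 53 min
Wed: 7:29 AM–7:20 PM = 11 h 51 min
Thu: 6:37 AM–2:23 PM = 7 h 46 min
Fri: 5:38 AM–4:25 PM = 10 h 47 min
Sat: 8:21 AM–5:55 PM = 9 h 34 min
Total worked: 56 h 24 min = 56.40 h.
Threshold 37.5 h → overtime 18 h 54 min, regular 37 h 30 min.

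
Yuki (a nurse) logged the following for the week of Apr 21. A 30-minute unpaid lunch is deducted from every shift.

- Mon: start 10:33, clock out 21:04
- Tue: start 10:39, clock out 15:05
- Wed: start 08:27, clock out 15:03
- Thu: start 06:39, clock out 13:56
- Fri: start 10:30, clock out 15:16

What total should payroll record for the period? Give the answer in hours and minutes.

Mon: 10:33–21:04 = 10 h 31 min; less 30 min break → 10 h 1 min
Tue: 10:39–15:05 = 4 h 26 min; less 30 min break → 3 h 56 min
Wed: 08:27–15:03 = 6 h 36 min; less 30 min break → 6 h 6 min
Thu: 06:39–13:56 = 7 h 17 min; less 30 min break → 6 h 47 min
Fri: 10:30–15:16 = 4 h 46 min; less 30 min break → 4 h 16 min
Total: 10 h 1 min + 3 h 56 min + 6 h 6 min + 6 h 47 min + 4 h 16 min = 31 h 6 min.

31 h 6 min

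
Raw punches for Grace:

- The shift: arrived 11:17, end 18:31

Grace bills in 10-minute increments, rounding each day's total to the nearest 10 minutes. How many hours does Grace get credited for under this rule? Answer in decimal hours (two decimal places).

7.17 hours

The shift: 11:17–18:31 = 7 h 14 min → rounds to 7 h 10 min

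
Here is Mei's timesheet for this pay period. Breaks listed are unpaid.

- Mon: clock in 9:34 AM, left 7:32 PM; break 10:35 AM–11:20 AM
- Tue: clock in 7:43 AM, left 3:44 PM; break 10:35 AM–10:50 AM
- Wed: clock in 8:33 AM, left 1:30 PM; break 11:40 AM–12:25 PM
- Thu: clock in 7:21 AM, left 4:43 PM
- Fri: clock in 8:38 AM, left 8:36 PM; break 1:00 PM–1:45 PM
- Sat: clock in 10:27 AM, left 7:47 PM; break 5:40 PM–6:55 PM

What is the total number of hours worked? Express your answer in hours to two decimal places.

49.85 hours

Mon: 9:34 AM–7:32 PM = 9 h 58 min; less 45 min break → 9 h 13 min
Tue: 7:43 AM–3:44 PM = 8 h 1 min; less 15 min break → 7 h 46 min
Wed: 8:33 AM–1:30 PM = 4 h 57 min; less 45 min break → 4 h 12 min
Thu: 7:21 AM–4:43 PM = 9 h 22 min
Fri: 8:38 AM–8:36 PM = 11 h 58 min; less 45 min break → 11 h 13 min
Sat: 10:27 AM–7:47 PM = 9 h 20 min; less 75 min break → 8 h 5 min
Total: 9 h 13 min + 7 h 46 min + 4 h 12 min + 9 h 22 min + 11 h 13 min + 8 h 5 min = 49 h 51 min.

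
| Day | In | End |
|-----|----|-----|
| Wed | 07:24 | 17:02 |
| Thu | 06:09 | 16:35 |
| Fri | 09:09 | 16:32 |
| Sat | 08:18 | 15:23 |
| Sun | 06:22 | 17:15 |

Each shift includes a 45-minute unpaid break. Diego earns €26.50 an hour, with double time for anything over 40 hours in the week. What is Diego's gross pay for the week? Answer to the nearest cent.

Wed: 07:24–17:02 = 9 h 38 min; less 45 min break → 8 h 53 min
Thu: 06:09–16:35 = 10 h 26 min; less 45 min break → 9 h 41 min
Fri: 09:09–16:32 = 7 h 23 min; less 45 min break → 6 h 38 min
Sat: 08:18–15:23 = 7 h 5 min; less 45 min break → 6 h 20 min
Sun: 06:22–17:15 = 10 h 53 min; less 45 min break → 10 h 8 min
Total worked: 41 h 40 min = 2500 min.
Regular 40 h 0 min = 2400 min at €26.50/h; overtime 1 h 40 min = 100 min at €53.00/h.
Pay = (2400 × €26.50 + 100 × €53.00) ÷ 60 = €1148.33.

€1148.33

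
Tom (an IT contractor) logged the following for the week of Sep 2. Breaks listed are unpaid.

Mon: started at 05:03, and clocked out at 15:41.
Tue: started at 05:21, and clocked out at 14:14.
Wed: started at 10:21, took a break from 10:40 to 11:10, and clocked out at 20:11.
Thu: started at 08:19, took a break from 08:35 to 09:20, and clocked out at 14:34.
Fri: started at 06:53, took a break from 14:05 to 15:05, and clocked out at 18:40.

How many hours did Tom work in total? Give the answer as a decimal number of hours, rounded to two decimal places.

45.13 hours

Mon: 05:03–15:41 = 10 h 38 min
Tue: 05:21–14:14 = 8 h 53 min
Wed: 10:21–20:11 = 9 h 50 min; less 30 min break → 9 h 20 min
Thu: 08:19–14:34 = 6 h 15 min; less 45 min break → 5 h 30 min
Fri: 06:53–18:40 = 11 h 47 min; less 60 min break → 10 h 47 min
Total: 10 h 38 min + 8 h 53 min + 9 h 20 min + 5 h 30 min + 10 h 47 min = 45 h 8 min.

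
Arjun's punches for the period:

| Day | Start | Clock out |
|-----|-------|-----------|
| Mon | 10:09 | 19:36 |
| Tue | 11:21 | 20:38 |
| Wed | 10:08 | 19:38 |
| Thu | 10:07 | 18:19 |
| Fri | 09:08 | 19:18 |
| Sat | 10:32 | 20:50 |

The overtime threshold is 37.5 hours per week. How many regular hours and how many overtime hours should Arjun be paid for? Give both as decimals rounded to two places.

Regular 37.50 hours, overtime 19.40 hours

Mon: 10:09–19:36 = 9 h 27 min
Tue: 11:21–20:38 = 9 h 17 min
Wed: 10:08–19:38 = 9 h 30 min
Thu: 10:07–18:19 = 8 h 12 min
Fri: 09:08–19:18 = 10 h 10 min
Sat: 10:32–20:50 = 10 h 18 min
Total worked: 56 h 54 min = 56.90 h.
Threshold 37.5 h → overtime 19 h 24 min, regular 37 h 30 min.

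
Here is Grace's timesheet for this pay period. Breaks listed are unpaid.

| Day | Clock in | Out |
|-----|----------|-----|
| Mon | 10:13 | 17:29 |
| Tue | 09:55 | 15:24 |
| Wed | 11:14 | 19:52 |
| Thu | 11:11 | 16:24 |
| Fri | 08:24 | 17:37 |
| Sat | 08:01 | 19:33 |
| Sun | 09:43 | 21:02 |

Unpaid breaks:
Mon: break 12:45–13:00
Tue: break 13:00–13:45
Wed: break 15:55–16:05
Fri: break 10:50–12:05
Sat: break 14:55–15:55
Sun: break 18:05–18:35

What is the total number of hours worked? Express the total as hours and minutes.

54 h 45 min

Mon: 10:13–17:29 = 7 h 16 min; less 15 min break → 7 h 1 min
Tue: 09:55–15:24 = 5 h 29 min; less 45 min break → 4 h 44 min
Wed: 11:14–19:52 = 8 h 38 min; less 10 min break → 8 h 28 min
Thu: 11:11–16:24 = 5 h 13 min
Fri: 08:24–17:37 = 9 h 13 min; less 75 min break → 7 h 58 min
Sat: 08:01–19:33 = 11 h 32 min; less 60 min break → 10 h 32 min
Sun: 09:43–21:02 = 11 h 19 min; less 30 min break → 10 h 49 min
Total: 7 h 1 min + 4 h 44 min + 8 h 28 min + 5 h 13 min + 7 h 58 min + 10 h 32 min + 10 h 49 min = 54 h 45 min.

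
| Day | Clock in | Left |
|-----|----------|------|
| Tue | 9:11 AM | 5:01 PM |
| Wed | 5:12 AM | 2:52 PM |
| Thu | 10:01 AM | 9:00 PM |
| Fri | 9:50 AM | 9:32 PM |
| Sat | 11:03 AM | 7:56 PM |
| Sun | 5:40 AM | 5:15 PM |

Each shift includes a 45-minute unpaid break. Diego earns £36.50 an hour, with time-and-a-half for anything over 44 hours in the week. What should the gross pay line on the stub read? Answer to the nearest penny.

£2271.21

Tue: 9:11 AM–5:01 PM = 7 h 50 min; less 45 min break → 7 h 5 min
Wed: 5:12 AM–2:52 PM = 9 h 40 min; less 45 min break → 8 h 55 min
Thu: 10:01 AM–9:00 PM = 10 h 59 min; less 45 min break → 10 h 14 min
Fri: 9:50 AM–9:32 PM = 11 h 42 min; less 45 min break → 10 h 57 min
Sat: 11:03 AM–7:56 PM = 8 h 53 min; less 45 min break → 8 h 8 min
Sun: 5:40 AM–5:15 PM = 11 h 35 min; less 45 min break → 10 h 50 min
Total worked: 56 h 9 min = 3369 min.
Regular 44 h 0 min = 2640 min at £36.50/h; overtime 12 h 9 min = 729 min at £54.75/h.
Pay = (2640 × £36.50 + 729 × £54.75) ÷ 60 = £2271.21.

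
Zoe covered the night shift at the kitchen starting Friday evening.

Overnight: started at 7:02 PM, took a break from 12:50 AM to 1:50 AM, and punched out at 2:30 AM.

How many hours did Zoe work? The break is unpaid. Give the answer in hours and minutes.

Overnight: 7:02 PM → midnight = 4 h 58 min; midnight → 2:30 AM = 2 h 30 min; span 7 h 28 min; less 60 min break → 6 h 28 min

6 h 28 min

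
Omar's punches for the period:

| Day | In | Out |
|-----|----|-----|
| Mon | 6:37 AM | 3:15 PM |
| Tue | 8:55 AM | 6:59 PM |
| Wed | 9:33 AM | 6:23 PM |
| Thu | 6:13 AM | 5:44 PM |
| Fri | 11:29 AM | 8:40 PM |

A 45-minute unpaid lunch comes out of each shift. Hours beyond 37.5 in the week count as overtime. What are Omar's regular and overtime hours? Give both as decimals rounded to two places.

Regular 37.50 hours, overtime 6.98 hours

Mon: 6:37 AM–3:15 PM = 8 h 38 min; less 45 min break → 7 h 53 min
Tue: 8:55 AM–6:59 PM = 10 h 4 min; less 45 min break → 9 h 19 min
Wed: 9:33 AM–6:23 PM = 8 h 50 min; less 45 min break → 8 h 5 min
Thu: 6:13 AM–5:44 PM = 11 h 31 min; less 45 min break → 10 h 46 min
Fri: 11:29 AM–8:40 PM = 9 h 11 min; less 45 min break → 8 h 26 min
Total worked: 44 h 29 min = 44.48 h.
Threshold 37.5 h → overtime 6 h 59 min, regular 37 h 30 min.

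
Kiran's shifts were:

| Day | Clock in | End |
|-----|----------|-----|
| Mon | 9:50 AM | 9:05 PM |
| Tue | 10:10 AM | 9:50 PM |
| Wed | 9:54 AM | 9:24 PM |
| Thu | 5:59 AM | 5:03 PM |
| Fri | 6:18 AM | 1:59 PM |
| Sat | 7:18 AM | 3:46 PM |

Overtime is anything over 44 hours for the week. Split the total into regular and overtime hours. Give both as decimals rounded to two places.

Regular 44.00 hours, overtime 17.63 hours

Mon: 9:50 AM–9:05 PM = 11 h 15 min
Tue: 10:10 AM–9:50 PM = 11 h 40 min
Wed: 9:54 AM–9:24 PM = 11 h 30 min
Thu: 5:59 AM–5:03 PM = 11 h 4 min
Fri: 6:18 AM–1:59 PM = 7 h 41 min
Sat: 7:18 AM–3:46 PM = 8 h 28 min
Total worked: 61 h 38 min = 61.63 h.
Threshold 44 h → overtime 17 h 38 min, regular 44 h 0 min.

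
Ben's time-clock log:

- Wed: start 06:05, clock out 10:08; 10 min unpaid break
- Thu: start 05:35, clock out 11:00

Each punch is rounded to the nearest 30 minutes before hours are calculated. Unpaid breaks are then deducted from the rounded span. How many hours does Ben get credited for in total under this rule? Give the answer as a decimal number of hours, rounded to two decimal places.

Wed: in 06:05→06:00, out 10:08→10:00; 4 h 0 min − 10 min = 3 h 50 min
Thu: in 05:35→05:30, out 11:00→11:00; 5 h 30 min
Total credited: 9 h 20 min.

9.33 hours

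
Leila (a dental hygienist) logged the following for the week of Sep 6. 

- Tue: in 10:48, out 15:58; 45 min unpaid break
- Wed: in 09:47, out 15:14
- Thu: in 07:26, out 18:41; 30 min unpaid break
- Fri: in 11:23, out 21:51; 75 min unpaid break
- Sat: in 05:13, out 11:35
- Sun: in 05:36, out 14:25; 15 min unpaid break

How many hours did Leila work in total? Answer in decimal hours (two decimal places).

44.77 hours

Tue: 10:48–15:58 = 5 h 10 min; less 45 min break → 4 h 25 min
Wed: 09:47–15:14 = 5 h 27 min
Thu: 07:26–18:41 = 11 h 15 min; less 30 min break → 10 h 45 min
Fri: 11:23–21:51 = 10 h 28 min; less 75 min break → 9 h 13 min
Sat: 05:13–11:35 = 6 h 22 min
Sun: 05:36–14:25 = 8 h 49 min; less 15 min break → 8 h 34 min
Total: 4 h 25 min + 5 h 27 min + 10 h 45 min + 9 h 13 min + 6 h 22 min + 8 h 34 min = 44 h 46 min.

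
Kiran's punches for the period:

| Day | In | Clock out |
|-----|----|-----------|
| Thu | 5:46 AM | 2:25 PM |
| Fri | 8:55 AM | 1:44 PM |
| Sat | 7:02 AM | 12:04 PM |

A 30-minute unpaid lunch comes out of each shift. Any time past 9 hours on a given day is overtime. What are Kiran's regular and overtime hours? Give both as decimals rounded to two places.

Thu: 5:46 AM–2:25 PM = 8 h 39 min; less 30 min break → 8 h 9 min
Fri: 8:55 AM–1:44 PM = 4 h 49 min; less 30 min break → 4 h 19 min
Sat: 7:02 AM–12:04 PM = 5 h 2 min; less 30 min break → 4 h 32 min
Thu reg 8 h 9 min / OT 0 h 0 min; Fri reg 4 h 19 min / OT 0 h 0 min; Sat reg 4 h 32 min / OT 0 h 0 min.
Totals: regular 17 h 0 min, overtime 0 h 0 min.

Regular 17.00 hours, overtime 0.00 hours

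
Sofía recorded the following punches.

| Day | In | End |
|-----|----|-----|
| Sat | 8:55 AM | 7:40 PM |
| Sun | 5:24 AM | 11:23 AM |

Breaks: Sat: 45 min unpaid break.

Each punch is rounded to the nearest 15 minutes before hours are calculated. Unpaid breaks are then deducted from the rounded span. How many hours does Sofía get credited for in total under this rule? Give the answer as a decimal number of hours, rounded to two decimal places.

16.00 hours

Sat: in 8:55 AM→9:00 AM, out 7:40 PM→7:45 PM; 10 h 45 min − 45 min = 10 h 0 min
Sun: in 5:24 AM→5:30 AM, out 11:23 AM→11:30 AM; 6 h 0 min
Total credited: 16 h 0 min.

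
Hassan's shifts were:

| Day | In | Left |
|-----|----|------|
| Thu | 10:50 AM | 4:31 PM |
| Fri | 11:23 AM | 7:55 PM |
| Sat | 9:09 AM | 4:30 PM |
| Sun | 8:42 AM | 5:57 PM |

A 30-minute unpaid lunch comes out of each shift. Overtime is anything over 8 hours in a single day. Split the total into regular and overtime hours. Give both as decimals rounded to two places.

Thu: 10:50 AM–4:31 PM = 5 h 41 min; less 30 min break → 5 h 11 min
Fri: 11:23 AM–7:55 PM = 8 h 32 min; less 30 min break → 8 h 2 min
Sat: 9:09 AM–4:30 PM = 7 h 21 min; less 30 min break → 6 h 51 min
Sun: 8:42 AM–5:57 PM = 9 h 15 min; less 30 min break → 8 h 45 min
Thu reg 5 h 11 min / OT 0 h 0 min; Fri reg 8 h 0 min / OT 0 h 2 min; Sat reg 6 h 51 min / OT 0 h 0 min; Sun reg 8 h 0 min / OT 0 h 45 min.
Totals: regular 28 h 2 min, overtime 0 h 47 min.

Regular 28.03 hours, overtime 0.78 hours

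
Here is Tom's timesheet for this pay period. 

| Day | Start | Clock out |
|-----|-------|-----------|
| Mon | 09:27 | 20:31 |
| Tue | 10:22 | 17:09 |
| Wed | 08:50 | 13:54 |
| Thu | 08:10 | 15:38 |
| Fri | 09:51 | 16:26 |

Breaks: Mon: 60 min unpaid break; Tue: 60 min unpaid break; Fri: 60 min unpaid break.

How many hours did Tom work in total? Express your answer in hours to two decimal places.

Mon: 09:27–20:31 = 11 h 4 min; less 60 min break → 10 h 4 min
Tue: 10:22–17:09 = 6 h 47 min; less 60 min break → 5 h 47 min
Wed: 08:50–13:54 = 5 h 4 min
Thu: 08:10–15:38 = 7 h 28 min
Fri: 09:51–16:26 = 6 h 35 min; less 60 min break → 5 h 35 min
Total: 10 h 4 min + 5 h 47 min + 5 h 4 min + 7 h 28 min + 5 h 35 min = 33 h 58 min.

33.97 hours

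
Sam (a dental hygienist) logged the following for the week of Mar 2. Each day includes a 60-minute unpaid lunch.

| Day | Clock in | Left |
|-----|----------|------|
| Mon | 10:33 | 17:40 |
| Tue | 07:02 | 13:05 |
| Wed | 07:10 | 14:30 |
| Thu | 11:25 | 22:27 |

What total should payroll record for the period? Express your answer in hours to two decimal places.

Mon: 10:33–17:40 = 7 h 7 min; less 60 min break → 6 h 7 min
Tue: 07:02–13:05 = 6 h 3 min; less 60 min break → 5 h 3 min
Wed: 07:10–14:30 = 7 h 20 min; less 60 min break → 6 h 20 min
Thu: 11:25–22:27 = 11 h 2 min; less 60 min break → 10 h 2 min
Total: 6 h 7 min + 5 h 3 min + 6 h 20 min + 10 h 2 min = 27 h 32 min.

27.53 hours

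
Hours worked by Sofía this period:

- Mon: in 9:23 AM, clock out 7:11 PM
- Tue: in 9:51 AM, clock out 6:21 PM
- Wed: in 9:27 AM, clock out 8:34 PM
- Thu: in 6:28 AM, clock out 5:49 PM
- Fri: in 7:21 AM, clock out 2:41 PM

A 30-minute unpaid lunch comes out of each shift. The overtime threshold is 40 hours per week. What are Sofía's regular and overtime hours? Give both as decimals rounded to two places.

Mon: 9:23 AM–7:11 PM = 9 h 48 min; less 30 min break → 9 h 18 min
Tue: 9:51 AM–6:21 PM = 8 h 30 min; less 30 min break → 8 h 0 min
Wed: 9:27 AM–8:34 PM = 11 h 7 min; less 30 min break → 10 h 37 min
Thu: 6:28 AM–5:49 PM = 11 h 21 min; less 30 min break → 10 h 51 min
Fri: 7:21 AM–2:41 PM = 7 h 20 min; less 30 min break → 6 h 50 min
Total worked: 45 h 36 min = 45.60 h.
Threshold 40 h → overtime 5 h 36 min, regular 40 h 0 min.

Regular 40.00 hours, overtime 5.60 hours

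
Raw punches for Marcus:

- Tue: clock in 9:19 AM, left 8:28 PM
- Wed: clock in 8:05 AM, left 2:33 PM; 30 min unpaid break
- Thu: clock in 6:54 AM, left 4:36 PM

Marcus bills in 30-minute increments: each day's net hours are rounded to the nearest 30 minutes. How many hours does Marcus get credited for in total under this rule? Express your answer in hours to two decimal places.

Tue: 9:19 AM–8:28 PM = 11 h 9 min → rounds to 11 h 0 min
Wed: 8:05 AM–2:33 PM = 6 h 28 min − 30 min = 5 h 58 min → rounds to 6 h 0 min
Thu: 6:54 AM–4:36 PM = 9 h 42 min → rounds to 9 h 30 min
Total credited: 26 h 30 min.

26.50 hours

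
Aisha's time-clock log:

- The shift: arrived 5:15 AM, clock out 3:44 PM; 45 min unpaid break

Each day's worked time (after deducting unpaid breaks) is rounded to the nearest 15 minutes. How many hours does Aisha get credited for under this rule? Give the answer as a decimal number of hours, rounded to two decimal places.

9.75 hours

The shift: 5:15 AM–3:44 PM = 10 h 29 min − 45 min = 9 h 44 min → rounds to 9 h 45 min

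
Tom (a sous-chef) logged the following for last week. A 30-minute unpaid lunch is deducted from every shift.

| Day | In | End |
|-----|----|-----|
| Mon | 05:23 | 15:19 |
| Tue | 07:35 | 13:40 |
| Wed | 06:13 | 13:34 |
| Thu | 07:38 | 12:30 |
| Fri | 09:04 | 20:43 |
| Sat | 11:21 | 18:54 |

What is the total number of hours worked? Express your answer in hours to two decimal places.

44.43 hours

Mon: 05:23–15:19 = 9 h 56 min; less 30 min break → 9 h 26 min
Tue: 07:35–13:40 = 6 h 5 min; less 30 min break → 5 h 35 min
Wed: 06:13–13:34 = 7 h 21 min; less 30 min break → 6 h 51 min
Thu: 07:38–12:30 = 4 h 52 min; less 30 min break → 4 h 22 min
Fri: 09:04–20:43 = 11 h 39 min; less 30 min break → 11 h 9 min
Sat: 11:21–18:54 = 7 h 33 min; less 30 min break → 7 h 3 min
Total: 9 h 26 min + 5 h 35 min + 6 h 51 min + 4 h 22 min + 11 h 9 min + 7 h 3 min = 44 h 26 min.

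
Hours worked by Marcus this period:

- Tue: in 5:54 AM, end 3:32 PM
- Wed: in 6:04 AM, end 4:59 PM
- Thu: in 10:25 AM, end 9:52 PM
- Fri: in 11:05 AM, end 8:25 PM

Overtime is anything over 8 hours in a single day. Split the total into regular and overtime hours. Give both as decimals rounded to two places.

Tue: 5:54 AM–3:32 PM = 9 h 38 min
Wed: 6:04 AM–4:59 PM = 10 h 55 min
Thu: 10:25 AM–9:52 PM = 11 h 27 min
Fri: 11:05 AM–8:25 PM = 9 h 20 min
Tue reg 8 h 0 min / OT 1 h 38 min; Wed reg 8 h 0 min / OT 2 h 55 min; Thu reg 8 h 0 min / OT 3 h 27 min; Fri reg 8 h 0 min / OT 1 h 20 min.
Totals: regular 32 h 0 min, overtime 9 h 20 min.

Regular 32.00 hours, overtime 9.33 hours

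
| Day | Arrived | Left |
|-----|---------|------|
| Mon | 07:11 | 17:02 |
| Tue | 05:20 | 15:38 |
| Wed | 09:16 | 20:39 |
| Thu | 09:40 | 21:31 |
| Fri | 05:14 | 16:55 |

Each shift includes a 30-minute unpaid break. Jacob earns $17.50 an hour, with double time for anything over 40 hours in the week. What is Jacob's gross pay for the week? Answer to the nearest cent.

Mon: 07:11–17:02 = 9 h 51 min; less 30 min break → 9 h 21 min
Tue: 05:20–15:38 = 10 h 18 min; less 30 min break → 9 h 48 min
Wed: 09:16–20:39 = 11 h 23 min; less 30 min break → 10 h 53 min
Thu: 09:40–21:31 = 11 h 51 min; less 30 min break → 11 h 21 min
Fri: 05:14–16:55 = 11 h 41 min; less 30 min break → 11 h 11 min
Total worked: 52 h 34 min = 3154 min.
Regular 40 h 0 min = 2400 min at $17.50/h; overtime 12 h 34 min = 754 min at $35.00/h.
Pay = (2400 × $17.50 + 754 × $35.00) ÷ 60 = $1139.83.

$1139.83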